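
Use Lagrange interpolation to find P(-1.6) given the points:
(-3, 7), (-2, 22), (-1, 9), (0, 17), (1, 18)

Lagrange interpolation formula:
P(x) = Σ yᵢ × Lᵢ(x)
where Lᵢ(x) = Π_{j≠i} (x - xⱼ)/(xᵢ - xⱼ)

L_0(-1.6) = (-1.6 - (-2))/(-3 - (-2)) × (-1.6 - (-1))/(-3 - (-1)) × (-1.6 - 0)/(-3 - 0) × (-1.6 - 1)/(-3 - 1) = -0.041600
L_1(-1.6) = (-1.6 - (-3))/(-2 - (-3)) × (-1.6 - (-1))/(-2 - (-1)) × (-1.6 - 0)/(-2 - 0) × (-1.6 - 1)/(-2 - 1) = 0.582400
L_2(-1.6) = (-1.6 - (-3))/(-1 - (-3)) × (-1.6 - (-2))/(-1 - (-2)) × (-1.6 - 0)/(-1 - 0) × (-1.6 - 1)/(-1 - 1) = 0.582400
L_3(-1.6) = (-1.6 - (-3))/(0 - (-3)) × (-1.6 - (-2))/(0 - (-2)) × (-1.6 - (-1))/(0 - (-1)) × (-1.6 - 1)/(0 - 1) = -0.145600
L_4(-1.6) = (-1.6 - (-3))/(1 - (-3)) × (-1.6 - (-2))/(1 - (-2)) × (-1.6 - (-1))/(1 - (-1)) × (-1.6 - 0)/(1 - 0) = 0.022400

P(-1.6) = 7×L_0(-1.6) + 22×L_1(-1.6) + 9×L_2(-1.6) + 17×L_3(-1.6) + 18×L_4(-1.6)
P(-1.6) = 15.691200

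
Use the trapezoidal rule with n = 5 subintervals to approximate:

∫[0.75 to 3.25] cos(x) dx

f(x) = cos(x)
a = 0.75, b = 3.25, n = 5
h = (b - a)/n = 0.500000

Trapezoidal rule: (h/2)[f(x₀) + 2f(x₁) + 2f(x₂) + ... + f(xₙ)]

x_0 = 0.7500, f(x_0) = 0.731689, coefficient = 1
x_1 = 1.2500, f(x_1) = 0.315322, coefficient = 2
x_2 = 1.7500, f(x_2) = -0.178246, coefficient = 2
x_3 = 2.2500, f(x_3) = -0.628174, coefficient = 2
x_4 = 2.7500, f(x_4) = -0.924302, coefficient = 2
x_5 = 3.2500, f(x_5) = -0.994130, coefficient = 1

I ≈ (0.500000/2) × -3.093240 = -0.773310
Exact value: -0.789834
Error: 0.016524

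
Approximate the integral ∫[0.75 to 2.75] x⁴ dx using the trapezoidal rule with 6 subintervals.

f(x) = x⁴
a = 0.75, b = 2.75, n = 6
h = (b - a)/n = 0.333333

Trapezoidal rule: (h/2)[f(x₀) + 2f(x₁) + 2f(x₂) + ... + f(xₙ)]

x_0 = 0.7500, f(x_0) = 0.316406, coefficient = 1
x_1 = 1.0833, f(x_1) = 1.377363, coefficient = 2
x_2 = 1.4167, f(x_2) = 4.027826, coefficient = 2
x_3 = 1.7500, f(x_3) = 9.378906, coefficient = 2
x_4 = 2.0833, f(x_4) = 18.838011, coefficient = 2
x_5 = 2.4167, f(x_5) = 34.108845, coefficient = 2
x_6 = 2.7500, f(x_6) = 57.191406, coefficient = 1

I ≈ (0.333333/2) × 192.969715 = 32.161619
Exact value: 31.407813
Error: 0.753807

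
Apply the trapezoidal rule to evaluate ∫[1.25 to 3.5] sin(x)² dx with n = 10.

f(x) = sin(x)²
a = 1.25, b = 3.5, n = 10
h = (b - a)/n = 0.225000

Trapezoidal rule: (h/2)[f(x₀) + 2f(x₁) + 2f(x₂) + ... + f(xₙ)]

x_0 = 1.2500, f(x_0) = 0.900572, coefficient = 1
x_1 = 1.4750, f(x_1) = 0.990851, coefficient = 2
x_2 = 1.7000, f(x_2) = 0.983399, coefficient = 2
x_3 = 1.9250, f(x_3) = 0.879700, coefficient = 2
x_4 = 2.1500, f(x_4) = 0.700400, coefficient = 2
x_5 = 2.3750, f(x_5) = 0.481199, coefficient = 2
x_6 = 2.6000, f(x_6) = 0.265742, coefficient = 2
x_7 = 2.8250, f(x_7) = 0.096927, coefficient = 2
x_8 = 3.0500, f(x_8) = 0.008366, coefficient = 2
x_9 = 3.2750, f(x_9) = 0.017692, coefficient = 2
x_10 = 3.5000, f(x_10) = 0.123049, coefficient = 1

I ≈ (0.225000/2) × 9.872170 = 1.110619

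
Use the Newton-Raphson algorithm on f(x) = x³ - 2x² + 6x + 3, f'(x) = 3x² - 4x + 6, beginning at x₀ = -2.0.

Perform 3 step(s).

f(x) = x³ - 2x² + 6x + 3
f'(x) = 3x² - 4x + 6
x₀ = -2.0

Newton-Raphson formula: x_{n+1} = x_n - f(x_n)/f'(x_n)

Iteration 1:
  f(-2.000000) = -25.000000
  f'(-2.000000) = 26.000000
  x_1 = -2.000000 - (-25.000000)/26.000000 = -1.038462
Iteration 2:
  f(-1.038462) = -6.507453
  f'(-1.038462) = 13.389053
  x_2 = -1.038462 - (-6.507453)/13.389053 = -0.552434
Iteration 3:
  f(-0.552434) = -1.093561
  f'(-0.552434) = 9.125283
  x_3 = -0.552434 - (-1.093561)/9.125283 = -0.432595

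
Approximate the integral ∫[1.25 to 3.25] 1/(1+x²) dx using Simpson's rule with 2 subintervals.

f(x) = 1/(1+x²)
a = 1.25, b = 3.25, n = 2
h = (b - a)/n = 1.000000

Simpson's rule: (h/3)[f(x₀) + 4f(x₁) + 2f(x₂) + ... + f(xₙ)]

x_0 = 1.2500, f(x_0) = 0.390244, coefficient = 1
x_1 = 2.2500, f(x_1) = 0.164948, coefficient = 4
x_2 = 3.2500, f(x_2) = 0.086486, coefficient = 1

I ≈ (1.000000/3) × 1.136524 = 0.378841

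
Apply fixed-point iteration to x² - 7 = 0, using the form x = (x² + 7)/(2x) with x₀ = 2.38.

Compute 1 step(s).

Equation: x² - 7 = 0
Fixed-point form: x = (x² + 7)/(2x)
x₀ = 2.38

x_1 = g(2.380000) = 2.660588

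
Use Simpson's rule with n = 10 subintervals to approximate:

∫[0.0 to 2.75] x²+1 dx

f(x) = x²+1
a = 0.0, b = 2.75, n = 10
h = (b - a)/n = 0.275000

Simpson's rule: (h/3)[f(x₀) + 4f(x₁) + 2f(x₂) + ... + f(xₙ)]

x_0 = 0.0000, f(x_0) = 1.000000, coefficient = 1
x_1 = 0.2750, f(x_1) = 1.075625, coefficient = 4
x_2 = 0.5500, f(x_2) = 1.302500, coefficient = 2
x_3 = 0.8250, f(x_3) = 1.680625, coefficient = 4
x_4 = 1.1000, f(x_4) = 2.210000, coefficient = 2
x_5 = 1.3750, f(x_5) = 2.890625, coefficient = 4
x_6 = 1.6500, f(x_6) = 3.722500, coefficient = 2
x_7 = 1.9250, f(x_7) = 4.705625, coefficient = 4
x_8 = 2.2000, f(x_8) = 5.840000, coefficient = 2
x_9 = 2.4750, f(x_9) = 7.125625, coefficient = 4
x_10 = 2.7500, f(x_10) = 8.562500, coefficient = 1

I ≈ (0.275000/3) × 105.625000 = 9.682292
Exact value: 9.682292
Error: 0.000000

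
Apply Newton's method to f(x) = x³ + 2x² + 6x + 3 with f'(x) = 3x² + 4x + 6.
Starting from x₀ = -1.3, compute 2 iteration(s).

f(x) = x³ + 2x² + 6x + 3
f'(x) = 3x² + 4x + 6
x₀ = -1.3

Newton-Raphson formula: x_{n+1} = x_n - f(x_n)/f'(x_n)

Iteration 1:
  f(-1.300000) = -3.617000
  f'(-1.300000) = 5.870000
  x_1 = -1.300000 - (-3.617000)/5.870000 = -0.683816
Iteration 2:
  f(-0.683816) = -0.487443
  f'(-0.683816) = 4.667549
  x_2 = -0.683816 - (-0.487443)/4.667549 = -0.579384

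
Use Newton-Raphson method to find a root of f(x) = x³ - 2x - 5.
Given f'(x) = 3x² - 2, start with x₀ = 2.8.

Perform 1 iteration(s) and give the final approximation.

f(x) = x³ - 2x - 5
f'(x) = 3x² - 2
x₀ = 2.8

Newton-Raphson formula: x_{n+1} = x_n - f(x_n)/f'(x_n)

Iteration 1:
  f(2.800000) = 11.352000
  f'(2.800000) = 21.520000
  x_1 = 2.800000 - 11.352000/21.520000 = 2.272491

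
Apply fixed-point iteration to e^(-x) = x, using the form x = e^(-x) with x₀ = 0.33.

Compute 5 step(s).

Equation: e^(-x) = x
Fixed-point form: x = e^(-x)
x₀ = 0.33

x_1 = g(0.330000) = 0.718924
x_2 = g(0.718924) = 0.487276
x_3 = g(0.487276) = 0.614297
x_4 = g(0.614297) = 0.541021
x_5 = g(0.541021) = 0.582154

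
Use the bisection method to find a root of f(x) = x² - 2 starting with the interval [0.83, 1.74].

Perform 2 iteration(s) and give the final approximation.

f(x) = x² - 2
Initial interval: [0.83, 1.74]

Iteration 1:
  c_1 = (0.830000 + 1.740000)/2 = 1.285000
  f(c_1) = f(1.285000) = -0.348775
  f(a) × f(c) ≥ 0, new interval: [1.285000, 1.740000]
Iteration 2:
  c_2 = (1.285000 + 1.740000)/2 = 1.512500
  f(c_2) = f(1.512500) = 0.287656
  f(a) × f(c) < 0, new interval: [1.285000, 1.512500]

After 2 iteration(s), the approximation is c_2 = 1.512500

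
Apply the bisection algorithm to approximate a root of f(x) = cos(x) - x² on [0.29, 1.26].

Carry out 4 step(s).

f(x) = cos(x) - x²
Initial interval: [0.29, 1.26]

Iteration 1:
  c_1 = (0.290000 + 1.260000)/2 = 0.775000
  f(c_1) = f(0.775000) = 0.113796
  f(a) × f(c) ≥ 0, new interval: [0.775000, 1.260000]
Iteration 2:
  c_2 = (0.775000 + 1.260000)/2 = 1.017500
  f(c_2) = f(1.017500) = -0.509812
  f(a) × f(c) < 0, new interval: [0.775000, 1.017500]
Iteration 3:
  c_3 = (0.775000 + 1.017500)/2 = 0.896250
  f(c_3) = f(0.896250) = -0.178721
  f(a) × f(c) < 0, new interval: [0.775000, 0.896250]
Iteration 4:
  c_4 = (0.775000 + 0.896250)/2 = 0.835625
  f(c_4) = f(0.835625) = -0.027555
  f(a) × f(c) < 0, new interval: [0.775000, 0.835625]

After 4 iteration(s), the approximation is c_4 = 0.835625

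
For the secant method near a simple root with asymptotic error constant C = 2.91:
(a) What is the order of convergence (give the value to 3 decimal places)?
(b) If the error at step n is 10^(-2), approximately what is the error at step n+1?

(a) Secant method has superlinear convergence with order φ = (1+√5)/2 ≈ 1.618.
    This means |e_{n+1}| ≈ C|e_n|^1.618.

(b) With |e_n| = 10^(-2) and C = 2.91:
    |e_{n+1}| ≈ 2.91 × (10^(-2))^1.618 = 2.91 × 10^(-3.24)

(a) ≈ 1.618 (golden ratio); (b) |e_{n+1}| ≈ 1.690e-03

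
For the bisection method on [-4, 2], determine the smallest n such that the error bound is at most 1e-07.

We need (b-a)/2^n ≤ 1e-07
(2 - (-4))/2^n ≤ 1e-07
6/2^n ≤ 1e-07
2^n ≥ 60000000
n ≥ log₂(60000000) = 25.84
n ≥ 26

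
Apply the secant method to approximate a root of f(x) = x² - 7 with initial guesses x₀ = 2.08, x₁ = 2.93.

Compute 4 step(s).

f(x) = x² - 7
x₀ = 2.08, x₁ = 2.93

Secant formula: x_{n+1} = x_n - f(x_n)(x_n - x_{n-1})/(f(x_n) - f(x_{n-1}))

Iteration 1:
  f(2.080000) = -2.673600
  f(2.930000) = 1.584900
  x_2 = 2.930000 - 1.584900×(2.930000 - 2.080000)/(1.584900 - (-2.673600))
       = 2.613653
Iteration 2:
  f(2.930000) = 1.584900
  f(2.613653) = -0.168820
  x_3 = 2.613653 - (-0.168820)×(2.613653 - 2.930000)/(-0.168820 - 1.584900)
       = 2.644105
Iteration 3:
  f(2.613653) = -0.168820
  f(2.644105) = -0.008706
  x_4 = 2.644105 - (-0.008706)×(2.644105 - 2.613653)/(-0.008706 - (-0.168820))
       = 2.645761
Iteration 4:
  f(2.644105) = -0.008706
  f(2.645761) = 0.000053
  x_5 = 2.645761 - 0.000053×(2.645761 - 2.644105)/(0.000053 - (-0.008706))
       = 2.645751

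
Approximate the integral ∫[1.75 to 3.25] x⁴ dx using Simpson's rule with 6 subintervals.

f(x) = x⁴
a = 1.75, b = 3.25, n = 6
h = (b - a)/n = 0.250000

Simpson's rule: (h/3)[f(x₀) + 4f(x₁) + 2f(x₂) + ... + f(xₙ)]

x_0 = 1.7500, f(x_0) = 9.378906, coefficient = 1
x_1 = 2.0000, f(x_1) = 16.000000, coefficient = 4
x_2 = 2.2500, f(x_2) = 25.628906, coefficient = 2
x_3 = 2.5000, f(x_3) = 39.062500, coefficient = 4
x_4 = 2.7500, f(x_4) = 57.191406, coefficient = 2
x_5 = 3.0000, f(x_5) = 81.000000, coefficient = 4
x_6 = 3.2500, f(x_6) = 111.566406, coefficient = 1

I ≈ (0.250000/3) × 830.835938 = 69.236328
Exact value: 69.235547
Error: 0.000781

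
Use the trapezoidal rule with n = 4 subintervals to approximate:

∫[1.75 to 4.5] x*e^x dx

f(x) = x*e^x
a = 1.75, b = 4.5, n = 4
h = (b - a)/n = 0.687500

Trapezoidal rule: (h/2)[f(x₀) + 2f(x₁) + 2f(x₂) + ... + f(xₙ)]

x_0 = 1.7500, f(x_0) = 10.070555, coefficient = 1
x_1 = 2.4375, f(x_1) = 27.895710, coefficient = 2
x_2 = 3.1250, f(x_2) = 71.124672, coefficient = 2
x_3 = 3.8125, f(x_3) = 172.566927, coefficient = 2
x_4 = 4.5000, f(x_4) = 405.077091, coefficient = 1

I ≈ (0.687500/2) × 958.322264 = 329.423278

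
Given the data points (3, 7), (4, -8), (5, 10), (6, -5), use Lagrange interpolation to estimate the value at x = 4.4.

Lagrange interpolation formula:
P(x) = Σ yᵢ × Lᵢ(x)
where Lᵢ(x) = Π_{j≠i} (x - xⱼ)/(xᵢ - xⱼ)

L_0(4.4) = (4.4 - 4)/(3 - 4) × (4.4 - 5)/(3 - 5) × (4.4 - 6)/(3 - 6) = -0.064000
L_1(4.4) = (4.4 - 3)/(4 - 3) × (4.4 - 5)/(4 - 5) × (4.4 - 6)/(4 - 6) = 0.672000
L_2(4.4) = (4.4 - 3)/(5 - 3) × (4.4 - 4)/(5 - 4) × (4.4 - 6)/(5 - 6) = 0.448000
L_3(4.4) = (4.4 - 3)/(6 - 3) × (4.4 - 4)/(6 - 4) × (4.4 - 5)/(6 - 5) = -0.056000

P(4.4) = 7×L_0(4.4) + (-8)×L_1(4.4) + 10×L_2(4.4) + (-5)×L_3(4.4)
P(4.4) = -1.064000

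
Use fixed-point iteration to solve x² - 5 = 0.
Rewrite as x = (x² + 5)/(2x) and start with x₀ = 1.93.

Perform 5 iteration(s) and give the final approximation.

Equation: x² - 5 = 0
Fixed-point form: x = (x² + 5)/(2x)
x₀ = 1.93

x_1 = g(1.930000) = 2.260337
x_2 = g(2.260337) = 2.236198
x_3 = g(2.236198) = 2.236068
x_4 = g(2.236068) = 2.236068
x_5 = g(2.236068) = 2.236068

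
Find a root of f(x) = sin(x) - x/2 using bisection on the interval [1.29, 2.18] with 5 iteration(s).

f(x) = sin(x) - x/2
Initial interval: [1.29, 2.18]

Iteration 1:
  c_1 = (1.290000 + 2.180000)/2 = 1.735000
  f(c_1) = f(1.735000) = 0.119049
  f(a) × f(c) ≥ 0, new interval: [1.735000, 2.180000]
Iteration 2:
  c_2 = (1.735000 + 2.180000)/2 = 1.957500
  f(c_2) = f(1.957500) = -0.052593
  f(a) × f(c) < 0, new interval: [1.735000, 1.957500]
Iteration 3:
  c_3 = (1.735000 + 1.957500)/2 = 1.846250
  f(c_3) = f(1.846250) = 0.039177
  f(a) × f(c) ≥ 0, new interval: [1.846250, 1.957500]
Iteration 4:
  c_4 = (1.846250 + 1.957500)/2 = 1.901875
  f(c_4) = f(1.901875) = -0.005245
  f(a) × f(c) < 0, new interval: [1.846250, 1.901875]
Iteration 5:
  c_5 = (1.846250 + 1.901875)/2 = 1.874062
  f(c_5) = f(1.874062) = 0.017335
  f(a) × f(c) ≥ 0, new interval: [1.874062, 1.901875]

After 5 iteration(s), the approximation is c_5 = 1.874062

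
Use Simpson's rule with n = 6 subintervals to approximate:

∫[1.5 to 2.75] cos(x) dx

f(x) = cos(x)
a = 1.5, b = 2.75, n = 6
h = (b - a)/n = 0.208333

Simpson's rule: (h/3)[f(x₀) + 4f(x₁) + 2f(x₂) + ... + f(xₙ)]

x_0 = 1.5000, f(x_0) = 0.070737, coefficient = 1
x_1 = 1.7083, f(x_1) = -0.137104, coefficient = 4
x_2 = 1.9167, f(x_2) = -0.339016, coefficient = 2
x_3 = 2.1250, f(x_3) = -0.526266, coefficient = 4
x_4 = 2.3333, f(x_4) = -0.690758, coefficient = 2
x_5 = 2.5417, f(x_5) = -0.825377, coefficient = 4
x_6 = 2.7500, f(x_6) = -0.924302, coefficient = 1

I ≈ (0.208333/3) × -8.868103 = -0.615840
Exact value: -0.615834
Error: 0.000006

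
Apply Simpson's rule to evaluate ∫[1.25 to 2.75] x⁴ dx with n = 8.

f(x) = x⁴
a = 1.25, b = 2.75, n = 8
h = (b - a)/n = 0.187500

Simpson's rule: (h/3)[f(x₀) + 4f(x₁) + 2f(x₂) + ... + f(xₙ)]

x_0 = 1.2500, f(x_0) = 2.441406, coefficient = 1
x_1 = 1.4375, f(x_1) = 4.270035, coefficient = 4
x_2 = 1.6250, f(x_2) = 6.972900, coefficient = 2
x_3 = 1.8125, f(x_3) = 10.792252, coefficient = 4
x_4 = 2.0000, f(x_4) = 16.000000, coefficient = 2
x_5 = 2.1875, f(x_5) = 22.897720, coefficient = 4
x_6 = 2.3750, f(x_6) = 31.816650, coefficient = 2
x_7 = 2.5625, f(x_7) = 43.117691, coefficient = 4
x_8 = 2.7500, f(x_8) = 57.191406, coefficient = 1

I ≈ (0.187500/3) × 493.522705 = 30.845169
Exact value: 30.844922
Error: 0.000247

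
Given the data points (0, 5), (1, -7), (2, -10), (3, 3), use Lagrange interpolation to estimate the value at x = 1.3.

Lagrange interpolation formula:
P(x) = Σ yᵢ × Lᵢ(x)
where Lᵢ(x) = Π_{j≠i} (x - xⱼ)/(xᵢ - xⱼ)

L_0(1.3) = (1.3 - 1)/(0 - 1) × (1.3 - 2)/(0 - 2) × (1.3 - 3)/(0 - 3) = -0.059500
L_1(1.3) = (1.3 - 0)/(1 - 0) × (1.3 - 2)/(1 - 2) × (1.3 - 3)/(1 - 3) = 0.773500
L_2(1.3) = (1.3 - 0)/(2 - 0) × (1.3 - 1)/(2 - 1) × (1.3 - 3)/(2 - 3) = 0.331500
L_3(1.3) = (1.3 - 0)/(3 - 0) × (1.3 - 1)/(3 - 1) × (1.3 - 2)/(3 - 2) = -0.045500

P(1.3) = 5×L_0(1.3) + (-7)×L_1(1.3) + (-10)×L_2(1.3) + 3×L_3(1.3)
P(1.3) = -9.163500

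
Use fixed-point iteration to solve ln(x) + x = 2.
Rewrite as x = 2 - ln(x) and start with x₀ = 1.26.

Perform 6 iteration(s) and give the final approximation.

Equation: ln(x) + x = 2
Fixed-point form: x = 2 - ln(x)
x₀ = 1.26

x_1 = g(1.260000) = 1.768888
x_2 = g(1.768888) = 1.429649
x_3 = g(1.429649) = 1.642571
x_4 = g(1.642571) = 1.503737
x_5 = g(1.503737) = 1.592047
x_6 = g(1.592047) = 1.534980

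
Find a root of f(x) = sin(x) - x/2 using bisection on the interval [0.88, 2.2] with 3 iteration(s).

f(x) = sin(x) - x/2
Initial interval: [0.88, 2.2]

Iteration 1:
  c_1 = (0.880000 + 2.200000)/2 = 1.540000
  f(c_1) = f(1.540000) = 0.229526
  f(a) × f(c) ≥ 0, new interval: [1.540000, 2.200000]
Iteration 2:
  c_2 = (1.540000 + 2.200000)/2 = 1.870000
  f(c_2) = f(1.870000) = 0.020572
  f(a) × f(c) ≥ 0, new interval: [1.870000, 2.200000]
Iteration 3:
  c_3 = (1.870000 + 2.200000)/2 = 2.035000
  f(c_3) = f(2.035000) = -0.123322
  f(a) × f(c) < 0, new interval: [1.870000, 2.035000]

After 3 iteration(s), the approximation is c_3 = 2.035000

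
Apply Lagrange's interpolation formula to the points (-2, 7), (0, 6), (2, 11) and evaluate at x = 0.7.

Lagrange interpolation formula:
P(x) = Σ yᵢ × Lᵢ(x)
where Lᵢ(x) = Π_{j≠i} (x - xⱼ)/(xᵢ - xⱼ)

L_0(0.7) = (0.7 - 0)/(-2 - 0) × (0.7 - 2)/(-2 - 2) = -0.113750
L_1(0.7) = (0.7 - (-2))/(0 - (-2)) × (0.7 - 2)/(0 - 2) = 0.877500
L_2(0.7) = (0.7 - (-2))/(2 - (-2)) × (0.7 - 0)/(2 - 0) = 0.236250

P(0.7) = 7×L_0(0.7) + 6×L_1(0.7) + 11×L_2(0.7)
P(0.7) = 7.067500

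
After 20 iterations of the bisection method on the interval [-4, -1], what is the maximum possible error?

Bisection error bound: |error| ≤ (b-a)/2^n
|error| ≤ (-1 - (-4))/2^20 = 3/2^20
|error| ≤ 0.0000028610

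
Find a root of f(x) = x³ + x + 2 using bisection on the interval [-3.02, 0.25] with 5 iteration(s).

f(x) = x³ + x + 2
Initial interval: [-3.02, 0.25]

Iteration 1:
  c_1 = (-3.020000 + 0.250000)/2 = -1.385000
  f(c_1) = f(-1.385000) = -2.041742
  f(a) × f(c) ≥ 0, new interval: [-1.385000, 0.250000]
Iteration 2:
  c_2 = (-1.385000 + 0.250000)/2 = -0.567500
  f(c_2) = f(-0.567500) = 1.249733
  f(a) × f(c) < 0, new interval: [-1.385000, -0.567500]
Iteration 3:
  c_3 = (-1.385000 + (-0.567500))/2 = -0.976250
  f(c_3) = f(-0.976250) = 0.093321
  f(a) × f(c) < 0, new interval: [-1.385000, -0.976250]
Iteration 4:
  c_4 = (-1.385000 + (-0.976250))/2 = -1.180625
  f(c_4) = f(-1.180625) = -0.826269
  f(a) × f(c) ≥ 0, new interval: [-1.180625, -0.976250]
Iteration 5:
  c_5 = (-1.180625 + (-0.976250))/2 = -1.078438
  f(c_5) = f(-1.078438) = -0.332690
  f(a) × f(c) ≥ 0, new interval: [-1.078438, -0.976250]

After 5 iteration(s), the approximation is c_5 = -1.078438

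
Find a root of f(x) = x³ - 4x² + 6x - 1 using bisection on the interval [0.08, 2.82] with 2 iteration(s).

f(x) = x³ - 4x² + 6x - 1
Initial interval: [0.08, 2.82]

Iteration 1:
  c_1 = (0.080000 + 2.820000)/2 = 1.450000
  f(c_1) = f(1.450000) = 2.338625
  f(a) × f(c) < 0, new interval: [0.080000, 1.450000]
Iteration 2:
  c_2 = (0.080000 + 1.450000)/2 = 0.765000
  f(c_2) = f(0.765000) = 1.696797
  f(a) × f(c) < 0, new interval: [0.080000, 0.765000]

After 2 iteration(s), the approximation is c_2 = 0.765000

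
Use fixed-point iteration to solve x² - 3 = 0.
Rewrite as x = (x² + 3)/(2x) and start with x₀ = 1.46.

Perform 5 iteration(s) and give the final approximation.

Equation: x² - 3 = 0
Fixed-point form: x = (x² + 3)/(2x)
x₀ = 1.46

x_1 = g(1.460000) = 1.757397
x_2 = g(1.757397) = 1.732234
x_3 = g(1.732234) = 1.732051
x_4 = g(1.732051) = 1.732051
x_5 = g(1.732051) = 1.732051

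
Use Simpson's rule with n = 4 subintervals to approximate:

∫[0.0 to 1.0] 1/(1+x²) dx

f(x) = 1/(1+x²)
a = 0.0, b = 1.0, n = 4
h = (b - a)/n = 0.250000

Simpson's rule: (h/3)[f(x₀) + 4f(x₁) + 2f(x₂) + ... + f(xₙ)]

x_0 = 0.0000, f(x_0) = 1.000000, coefficient = 1
x_1 = 0.2500, f(x_1) = 0.941176, coefficient = 4
x_2 = 0.5000, f(x_2) = 0.800000, coefficient = 2
x_3 = 0.7500, f(x_3) = 0.640000, coefficient = 4
x_4 = 1.0000, f(x_4) = 0.500000, coefficient = 1

I ≈ (0.250000/3) × 9.424706 = 0.785392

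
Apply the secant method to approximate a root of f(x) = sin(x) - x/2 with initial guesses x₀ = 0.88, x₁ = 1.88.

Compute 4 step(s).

f(x) = sin(x) - x/2
x₀ = 0.88, x₁ = 1.88

Secant formula: x_{n+1} = x_n - f(x_n)(x_n - x_{n-1})/(f(x_n) - f(x_{n-1}))

Iteration 1:
  f(0.880000) = 0.330739
  f(1.880000) = 0.012576
  x_2 = 1.880000 - 0.012576×(1.880000 - 0.880000)/(0.012576 - 0.330739)
       = 1.919528
Iteration 2:
  f(1.880000) = 0.012576
  f(1.919528) = -0.019957
  x_3 = 1.919528 - (-0.019957)×(1.919528 - 1.880000)/(-0.019957 - 0.012576)
       = 1.895280
Iteration 3:
  f(1.919528) = -0.019957
  f(1.895280) = 0.000175
  x_4 = 1.895280 - 0.000175×(1.895280 - 1.919528)/(0.000175 - (-0.019957))
       = 1.895491
Iteration 4:
  f(1.895280) = 0.000175
  f(1.895491) = 0.000002
  x_5 = 1.895491 - 0.000002×(1.895491 - 1.895280)/(0.000002 - 0.000175)
       = 1.895494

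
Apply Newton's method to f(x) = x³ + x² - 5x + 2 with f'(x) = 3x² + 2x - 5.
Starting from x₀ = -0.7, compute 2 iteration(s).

f(x) = x³ + x² - 5x + 2
f'(x) = 3x² + 2x - 5
x₀ = -0.7

Newton-Raphson formula: x_{n+1} = x_n - f(x_n)/f'(x_n)

Iteration 1:
  f(-0.700000) = 5.647000
  f'(-0.700000) = -4.930000
  x_1 = -0.700000 - 5.647000/(-4.930000) = 0.445436
Iteration 2:
  f(0.445436) = 0.059613
  f'(0.445436) = -3.513888
  x_2 = 0.445436 - 0.059613/(-3.513888) = 0.462401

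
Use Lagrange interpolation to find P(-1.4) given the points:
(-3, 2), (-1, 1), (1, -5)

Lagrange interpolation formula:
P(x) = Σ yᵢ × Lᵢ(x)
where Lᵢ(x) = Π_{j≠i} (x - xⱼ)/(xᵢ - xⱼ)

L_0(-1.4) = (-1.4 - (-1))/(-3 - (-1)) × (-1.4 - 1)/(-3 - 1) = 0.120000
L_1(-1.4) = (-1.4 - (-3))/(-1 - (-3)) × (-1.4 - 1)/(-1 - 1) = 0.960000
L_2(-1.4) = (-1.4 - (-3))/(1 - (-3)) × (-1.4 - (-1))/(1 - (-1)) = -0.080000

P(-1.4) = 2×L_0(-1.4) + 1×L_1(-1.4) + (-5)×L_2(-1.4)
P(-1.4) = 1.600000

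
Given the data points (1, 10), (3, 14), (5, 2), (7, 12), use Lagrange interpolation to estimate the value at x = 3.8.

Lagrange interpolation formula:
P(x) = Σ yᵢ × Lᵢ(x)
where Lᵢ(x) = Π_{j≠i} (x - xⱼ)/(xᵢ - xⱼ)

L_0(3.8) = (3.8 - 3)/(1 - 3) × (3.8 - 5)/(1 - 5) × (3.8 - 7)/(1 - 7) = -0.064000
L_1(3.8) = (3.8 - 1)/(3 - 1) × (3.8 - 5)/(3 - 5) × (3.8 - 7)/(3 - 7) = 0.672000
L_2(3.8) = (3.8 - 1)/(5 - 1) × (3.8 - 3)/(5 - 3) × (3.8 - 7)/(5 - 7) = 0.448000
L_3(3.8) = (3.8 - 1)/(7 - 1) × (3.8 - 3)/(7 - 3) × (3.8 - 5)/(7 - 5) = -0.056000

P(3.8) = 10×L_0(3.8) + 14×L_1(3.8) + 2×L_2(3.8) + 12×L_3(3.8)
P(3.8) = 8.992000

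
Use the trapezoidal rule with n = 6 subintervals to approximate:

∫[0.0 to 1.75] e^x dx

f(x) = e^x
a = 0.0, b = 1.75, n = 6
h = (b - a)/n = 0.291667

Trapezoidal rule: (h/2)[f(x₀) + 2f(x₁) + 2f(x₂) + ... + f(xₙ)]

x_0 = 0.0000, f(x_0) = 1.000000, coefficient = 1
x_1 = 0.2917, f(x_1) = 1.338657, coefficient = 2
x_2 = 0.5833, f(x_2) = 1.792002, coefficient = 2
x_3 = 0.8750, f(x_3) = 2.398875, coefficient = 2
x_4 = 1.1667, f(x_4) = 3.211271, coefficient = 2
x_5 = 1.4583, f(x_5) = 4.298789, coefficient = 2
x_6 = 1.7500, f(x_6) = 5.754603, coefficient = 1

I ≈ (0.291667/2) × 32.833789 = 4.788261
Exact value: 4.754603
Error: 0.033658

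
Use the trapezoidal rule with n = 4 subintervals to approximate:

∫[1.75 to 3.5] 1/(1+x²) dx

f(x) = 1/(1+x²)
a = 1.75, b = 3.5, n = 4
h = (b - a)/n = 0.437500

Trapezoidal rule: (h/2)[f(x₀) + 2f(x₁) + 2f(x₂) + ... + f(xₙ)]

x_0 = 1.7500, f(x_0) = 0.246154, coefficient = 1
x_1 = 2.1875, f(x_1) = 0.172856, coefficient = 2
x_2 = 2.6250, f(x_2) = 0.126733, coefficient = 2
x_3 = 3.0625, f(x_3) = 0.096349, coefficient = 2
x_4 = 3.5000, f(x_4) = 0.075472, coefficient = 1

I ≈ (0.437500/2) × 1.113502 = 0.243579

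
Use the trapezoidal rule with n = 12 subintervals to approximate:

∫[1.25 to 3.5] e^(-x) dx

f(x) = e^(-x)
a = 1.25, b = 3.5, n = 12
h = (b - a)/n = 0.187500

Trapezoidal rule: (h/2)[f(x₀) + 2f(x₁) + 2f(x₂) + ... + f(xₙ)]

x_0 = 1.2500, f(x_0) = 0.286505, coefficient = 1
x_1 = 1.4375, f(x_1) = 0.237521, coefficient = 2
x_2 = 1.6250, f(x_2) = 0.196912, coefficient = 2
x_3 = 1.8125, f(x_3) = 0.163246, coefficient = 2
x_4 = 2.0000, f(x_4) = 0.135335, coefficient = 2
x_5 = 2.1875, f(x_5) = 0.112197, coefficient = 2
x_6 = 2.3750, f(x_6) = 0.093014, coefficient = 2
x_7 = 2.5625, f(x_7) = 0.077112, coefficient = 2
x_8 = 2.7500, f(x_8) = 0.063928, coefficient = 2
x_9 = 2.9375, f(x_9) = 0.052998, coefficient = 2
x_10 = 3.1250, f(x_10) = 0.043937, coefficient = 2
x_11 = 3.3125, f(x_11) = 0.036425, coefficient = 2
x_12 = 3.5000, f(x_12) = 0.030197, coefficient = 1

I ≈ (0.187500/2) × 2.741951 = 0.257058
Exact value: 0.256307
Error: 0.000750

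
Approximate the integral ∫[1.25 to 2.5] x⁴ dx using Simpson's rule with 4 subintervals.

f(x) = x⁴
a = 1.25, b = 2.5, n = 4
h = (b - a)/n = 0.312500

Simpson's rule: (h/3)[f(x₀) + 4f(x₁) + 2f(x₂) + ... + f(xₙ)]

x_0 = 1.2500, f(x_0) = 2.441406, coefficient = 1
x_1 = 1.5625, f(x_1) = 5.960464, coefficient = 4
x_2 = 1.8750, f(x_2) = 12.359619, coefficient = 2
x_3 = 2.1875, f(x_3) = 22.897720, coefficient = 4
x_4 = 2.5000, f(x_4) = 39.062500, coefficient = 1

I ≈ (0.312500/3) × 181.655884 = 18.922488
Exact value: 18.920898
Error: 0.001589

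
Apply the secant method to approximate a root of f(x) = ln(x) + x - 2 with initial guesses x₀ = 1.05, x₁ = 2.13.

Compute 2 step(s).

f(x) = ln(x) + x - 2
x₀ = 1.05, x₁ = 2.13

Secant formula: x_{n+1} = x_n - f(x_n)(x_n - x_{n-1})/(f(x_n) - f(x_{n-1}))

Iteration 1:
  f(1.050000) = -0.901210
  f(2.130000) = 0.886122
  x_2 = 2.130000 - 0.886122×(2.130000 - 1.050000)/(0.886122 - (-0.901210))
       = 1.594558
Iteration 2:
  f(2.130000) = 0.886122
  f(1.594558) = 0.061155
  x_3 = 1.594558 - 0.061155×(1.594558 - 2.130000)/(0.061155 - 0.886122)
       = 1.554866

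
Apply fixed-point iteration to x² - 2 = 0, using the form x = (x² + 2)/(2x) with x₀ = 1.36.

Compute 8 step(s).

Equation: x² - 2 = 0
Fixed-point form: x = (x² + 2)/(2x)
x₀ = 1.36

x_1 = g(1.360000) = 1.415294
x_2 = g(1.415294) = 1.414214
x_3 = g(1.414214) = 1.414214
x_4 = g(1.414214) = 1.414214
x_5 = g(1.414214) = 1.414214
x_6 = g(1.414214) = 1.414214
x_7 = g(1.414214) = 1.414214
x_8 = g(1.414214) = 1.414214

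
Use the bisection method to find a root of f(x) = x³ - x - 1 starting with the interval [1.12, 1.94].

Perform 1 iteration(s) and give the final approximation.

f(x) = x³ - x - 1
Initial interval: [1.12, 1.94]

Iteration 1:
  c_1 = (1.120000 + 1.940000)/2 = 1.530000
  f(c_1) = f(1.530000) = 1.051577
  f(a) × f(c) < 0, new interval: [1.120000, 1.530000]

After 1 iteration(s), the approximation is c_1 = 1.530000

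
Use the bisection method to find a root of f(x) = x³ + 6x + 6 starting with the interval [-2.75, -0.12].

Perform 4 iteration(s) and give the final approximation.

f(x) = x³ + 6x + 6
Initial interval: [-2.75, -0.12]

Iteration 1:
  c_1 = (-2.750000 + (-0.120000))/2 = -1.435000
  f(c_1) = f(-1.435000) = -5.564988
  f(a) × f(c) ≥ 0, new interval: [-1.435000, -0.120000]
Iteration 2:
  c_2 = (-1.435000 + (-0.120000))/2 = -0.777500
  f(c_2) = f(-0.777500) = 0.864996
  f(a) × f(c) < 0, new interval: [-1.435000, -0.777500]
Iteration 3:
  c_3 = (-1.435000 + (-0.777500))/2 = -1.106250
  f(c_3) = f(-1.106250) = -1.991317
  f(a) × f(c) ≥ 0, new interval: [-1.106250, -0.777500]
Iteration 4:
  c_4 = (-1.106250 + (-0.777500))/2 = -0.941875
  f(c_4) = f(-0.941875) = -0.486814
  f(a) × f(c) ≥ 0, new interval: [-0.941875, -0.777500]

After 4 iteration(s), the approximation is c_4 = -0.941875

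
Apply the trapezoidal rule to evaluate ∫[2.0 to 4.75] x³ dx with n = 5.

f(x) = x³
a = 2.0, b = 4.75, n = 5
h = (b - a)/n = 0.550000

Trapezoidal rule: (h/2)[f(x₀) + 2f(x₁) + 2f(x₂) + ... + f(xₙ)]

x_0 = 2.0000, f(x_0) = 8.000000, coefficient = 1
x_1 = 2.5500, f(x_1) = 16.581375, coefficient = 2
x_2 = 3.1000, f(x_2) = 29.791000, coefficient = 2
x_3 = 3.6500, f(x_3) = 48.627125, coefficient = 2
x_4 = 4.2000, f(x_4) = 74.088000, coefficient = 2
x_5 = 4.7500, f(x_5) = 107.171875, coefficient = 1

I ≈ (0.550000/2) × 453.346875 = 124.670391
Exact value: 123.266602
Error: 1.403789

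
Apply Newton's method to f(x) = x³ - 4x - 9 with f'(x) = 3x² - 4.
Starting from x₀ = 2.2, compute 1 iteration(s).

f(x) = x³ - 4x - 9
f'(x) = 3x² - 4
x₀ = 2.2

Newton-Raphson formula: x_{n+1} = x_n - f(x_n)/f'(x_n)

Iteration 1:
  f(2.200000) = -7.152000
  f'(2.200000) = 10.520000
  x_1 = 2.200000 - (-7.152000)/10.520000 = 2.879848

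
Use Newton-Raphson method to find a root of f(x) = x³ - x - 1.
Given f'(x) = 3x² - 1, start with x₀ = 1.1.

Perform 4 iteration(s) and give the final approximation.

f(x) = x³ - x - 1
f'(x) = 3x² - 1
x₀ = 1.1

Newton-Raphson formula: x_{n+1} = x_n - f(x_n)/f'(x_n)

Iteration 1:
  f(1.100000) = -0.769000
  f'(1.100000) = 2.630000
  x_1 = 1.100000 - (-0.769000)/2.630000 = 1.392395
Iteration 2:
  f(1.392395) = 0.307132
  f'(1.392395) = 4.816295
  x_2 = 1.392395 - 0.307132/4.816295 = 1.328626
Iteration 3:
  f(1.328626) = 0.016727
  f'(1.328626) = 4.295742
  x_3 = 1.328626 - 0.016727/4.295742 = 1.324732
Iteration 4:
  f(1.324732) = 0.000060
  f'(1.324732) = 4.264746
  x_4 = 1.324732 - 0.000060/4.264746 = 1.324718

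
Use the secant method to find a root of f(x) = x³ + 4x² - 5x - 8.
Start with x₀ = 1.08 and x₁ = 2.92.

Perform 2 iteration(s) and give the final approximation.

f(x) = x³ + 4x² - 5x - 8
x₀ = 1.08, x₁ = 2.92

Secant formula: x_{n+1} = x_n - f(x_n)(x_n - x_{n-1})/(f(x_n) - f(x_{n-1}))

Iteration 1:
  f(1.080000) = -7.474688
  f(2.920000) = 36.402688
  x_2 = 2.920000 - 36.402688×(2.920000 - 1.080000)/(36.402688 - (-7.474688))
       = 1.393451
Iteration 2:
  f(2.920000) = 36.402688
  f(1.393451) = -4.494755
  x_3 = 1.393451 - (-4.494755)×(1.393451 - 2.920000)/(-4.494755 - 36.402688)
       = 1.561224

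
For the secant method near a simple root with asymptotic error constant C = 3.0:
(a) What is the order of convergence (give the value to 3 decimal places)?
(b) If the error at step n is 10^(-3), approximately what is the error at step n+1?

(a) Secant method has superlinear convergence with order φ = (1+√5)/2 ≈ 1.618.
    This means |e_{n+1}| ≈ C|e_n|^1.618.

(b) With |e_n| = 10^(-3) and C = 3.0:
    |e_{n+1}| ≈ 3.0 × (10^(-3))^1.618 = 3.0 × 10^(-4.85)

(a) ≈ 1.618 (golden ratio); (b) |e_{n+1}| ≈ 4.198e-05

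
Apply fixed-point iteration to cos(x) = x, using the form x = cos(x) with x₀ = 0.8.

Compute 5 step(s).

Equation: cos(x) = x
Fixed-point form: x = cos(x)
x₀ = 0.8

x_1 = g(0.800000) = 0.696707
x_2 = g(0.696707) = 0.766960
x_3 = g(0.766960) = 0.720024
x_4 = g(0.720024) = 0.751790
x_5 = g(0.751790) = 0.730468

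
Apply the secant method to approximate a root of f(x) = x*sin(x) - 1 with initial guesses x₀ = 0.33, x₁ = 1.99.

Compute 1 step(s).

f(x) = x*sin(x) - 1
x₀ = 0.33, x₁ = 1.99

Secant formula: x_{n+1} = x_n - f(x_n)(x_n - x_{n-1})/(f(x_n) - f(x_{n-1}))

Iteration 1:
  f(0.330000) = -0.893066
  f(1.990000) = 0.817693
  x_2 = 1.990000 - 0.817693×(1.990000 - 0.330000)/(0.817693 - (-0.893066))
       = 1.196568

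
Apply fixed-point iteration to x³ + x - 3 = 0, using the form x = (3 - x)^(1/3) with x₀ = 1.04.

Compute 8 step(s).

Equation: x³ + x - 3 = 0
Fixed-point form: x = (3 - x)^(1/3)
x₀ = 1.04

x_1 = g(1.040000) = 1.251465
x_2 = g(1.251465) = 1.204735
x_3 = g(1.204735) = 1.215373
x_4 = g(1.215373) = 1.212967
x_5 = g(1.212967) = 1.213512
x_6 = g(1.213512) = 1.213389
x_7 = g(1.213389) = 1.213417
x_8 = g(1.213417) = 1.213410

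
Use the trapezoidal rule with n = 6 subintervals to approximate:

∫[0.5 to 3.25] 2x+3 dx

f(x) = 2x+3
a = 0.5, b = 3.25, n = 6
h = (b - a)/n = 0.458333

Trapezoidal rule: (h/2)[f(x₀) + 2f(x₁) + 2f(x₂) + ... + f(xₙ)]

x_0 = 0.5000, f(x_0) = 4.000000, coefficient = 1
x_1 = 0.9583, f(x_1) = 4.916667, coefficient = 2
x_2 = 1.4167, f(x_2) = 5.833333, coefficient = 2
x_3 = 1.8750, f(x_3) = 6.750000, coefficient = 2
x_4 = 2.3333, f(x_4) = 7.666667, coefficient = 2
x_5 = 2.7917, f(x_5) = 8.583333, coefficient = 2
x_6 = 3.2500, f(x_6) = 9.500000, coefficient = 1

I ≈ (0.458333/2) × 81.000000 = 18.562500
Exact value: 18.562500
Error: 0.000000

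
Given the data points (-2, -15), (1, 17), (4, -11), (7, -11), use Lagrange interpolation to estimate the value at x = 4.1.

Lagrange interpolation formula:
P(x) = Σ yᵢ × Lᵢ(x)
where Lᵢ(x) = Π_{j≠i} (x - xⱼ)/(xᵢ - xⱼ)

L_0(4.1) = (4.1 - 1)/(-2 - 1) × (4.1 - 4)/(-2 - 4) × (4.1 - 7)/(-2 - 7) = 0.005549
L_1(4.1) = (4.1 - (-2))/(1 - (-2)) × (4.1 - 4)/(1 - 4) × (4.1 - 7)/(1 - 7) = -0.032759
L_2(4.1) = (4.1 - (-2))/(4 - (-2)) × (4.1 - 1)/(4 - 1) × (4.1 - 7)/(4 - 7) = 1.015537
L_3(4.1) = (4.1 - (-2))/(7 - (-2)) × (4.1 - 1)/(7 - 1) × (4.1 - 4)/(7 - 4) = 0.011673

P(4.1) = (-15)×L_0(4.1) + 17×L_1(4.1) + (-11)×L_2(4.1) + (-11)×L_3(4.1)
P(4.1) = -11.939457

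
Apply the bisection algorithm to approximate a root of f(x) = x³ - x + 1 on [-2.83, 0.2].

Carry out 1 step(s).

f(x) = x³ - x + 1
Initial interval: [-2.83, 0.2]

Iteration 1:
  c_1 = (-2.830000 + 0.200000)/2 = -1.315000
  f(c_1) = f(-1.315000) = 0.041069
  f(a) × f(c) < 0, new interval: [-2.830000, -1.315000]

After 1 iteration(s), the approximation is c_1 = -1.315000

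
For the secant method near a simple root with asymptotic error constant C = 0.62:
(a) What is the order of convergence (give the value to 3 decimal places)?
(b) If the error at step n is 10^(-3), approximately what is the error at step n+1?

(a) Secant method has superlinear convergence with order φ = (1+√5)/2 ≈ 1.618.
    This means |e_{n+1}| ≈ C|e_n|^1.618.

(b) With |e_n| = 10^(-3) and C = 0.62:
    |e_{n+1}| ≈ 0.62 × (10^(-3))^1.618 = 0.62 × 10^(-4.85)

(a) ≈ 1.618 (golden ratio); (b) |e_{n+1}| ≈ 8.675e-06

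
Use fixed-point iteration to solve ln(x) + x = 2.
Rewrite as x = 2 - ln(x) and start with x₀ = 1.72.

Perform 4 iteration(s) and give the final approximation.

Equation: ln(x) + x = 2
Fixed-point form: x = 2 - ln(x)
x₀ = 1.72

x_1 = g(1.720000) = 1.457676
x_2 = g(1.457676) = 1.623157
x_3 = g(1.623157) = 1.515627
x_4 = g(1.515627) = 1.584171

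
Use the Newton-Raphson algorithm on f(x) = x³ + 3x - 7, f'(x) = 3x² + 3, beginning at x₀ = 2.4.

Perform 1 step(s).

f(x) = x³ + 3x - 7
f'(x) = 3x² + 3
x₀ = 2.4

Newton-Raphson formula: x_{n+1} = x_n - f(x_n)/f'(x_n)

Iteration 1:
  f(2.400000) = 14.024000
  f'(2.400000) = 20.280000
  x_1 = 2.400000 - 14.024000/20.280000 = 1.708481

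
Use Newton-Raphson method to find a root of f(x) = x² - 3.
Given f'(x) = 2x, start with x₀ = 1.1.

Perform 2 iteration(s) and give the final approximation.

f(x) = x² - 3
f'(x) = 2x
x₀ = 1.1

Newton-Raphson formula: x_{n+1} = x_n - f(x_n)/f'(x_n)

Iteration 1:
  f(1.100000) = -1.790000
  f'(1.100000) = 2.200000
  x_1 = 1.100000 - (-1.790000)/2.200000 = 1.913636
Iteration 2:
  f(1.913636) = 0.662004
  f'(1.913636) = 3.827273
  x_2 = 1.913636 - 0.662004/3.827273 = 1.740666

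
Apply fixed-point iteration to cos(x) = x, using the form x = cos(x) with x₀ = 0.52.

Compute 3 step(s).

Equation: cos(x) = x
Fixed-point form: x = cos(x)
x₀ = 0.52

x_1 = g(0.520000) = 0.867819
x_2 = g(0.867819) = 0.646492
x_3 = g(0.646492) = 0.798202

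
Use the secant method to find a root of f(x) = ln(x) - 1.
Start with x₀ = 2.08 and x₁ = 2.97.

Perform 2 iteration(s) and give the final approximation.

f(x) = ln(x) - 1
x₀ = 2.08, x₁ = 2.97

Secant formula: x_{n+1} = x_n - f(x_n)(x_n - x_{n-1})/(f(x_n) - f(x_{n-1}))

Iteration 1:
  f(2.080000) = -0.267632
  f(2.970000) = 0.088562
  x_2 = 2.970000 - 0.088562×(2.970000 - 2.080000)/(0.088562 - (-0.267632))
       = 2.748716
Iteration 2:
  f(2.970000) = 0.088562
  f(2.748716) = 0.011134
  x_3 = 2.748716 - 0.011134×(2.748716 - 2.970000)/(0.011134 - 0.088562)
       = 2.716896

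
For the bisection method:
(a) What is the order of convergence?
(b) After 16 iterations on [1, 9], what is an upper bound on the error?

(a) Bisection has linear (order 1) convergence; the error is halved each step.

(b) Error bound = (b-a)/2^n = (9 - 1)/2^{16}
    = 8/2^{16}

(a) 1 (linear); (b) error ≤ 1.22e-04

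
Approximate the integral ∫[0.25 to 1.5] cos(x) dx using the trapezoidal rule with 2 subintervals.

f(x) = cos(x)
a = 0.25, b = 1.5, n = 2
h = (b - a)/n = 0.625000

Trapezoidal rule: (h/2)[f(x₀) + 2f(x₁) + 2f(x₂) + ... + f(xₙ)]

x_0 = 0.2500, f(x_0) = 0.968912, coefficient = 1
x_1 = 0.8750, f(x_1) = 0.640997, coefficient = 2
x_2 = 1.5000, f(x_2) = 0.070737, coefficient = 1

I ≈ (0.625000/2) × 2.321643 = 0.725514
Exact value: 0.750091
Error: 0.024577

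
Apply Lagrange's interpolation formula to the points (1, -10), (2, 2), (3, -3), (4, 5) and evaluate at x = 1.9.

Lagrange interpolation formula:
P(x) = Σ yᵢ × Lᵢ(x)
where Lᵢ(x) = Π_{j≠i} (x - xⱼ)/(xᵢ - xⱼ)

L_0(1.9) = (1.9 - 2)/(1 - 2) × (1.9 - 3)/(1 - 3) × (1.9 - 4)/(1 - 4) = 0.038500
L_1(1.9) = (1.9 - 1)/(2 - 1) × (1.9 - 3)/(2 - 3) × (1.9 - 4)/(2 - 4) = 1.039500
L_2(1.9) = (1.9 - 1)/(3 - 1) × (1.9 - 2)/(3 - 2) × (1.9 - 4)/(3 - 4) = -0.094500
L_3(1.9) = (1.9 - 1)/(4 - 1) × (1.9 - 2)/(4 - 2) × (1.9 - 3)/(4 - 3) = 0.016500

P(1.9) = (-10)×L_0(1.9) + 2×L_1(1.9) + (-3)×L_2(1.9) + 5×L_3(1.9)
P(1.9) = 2.060000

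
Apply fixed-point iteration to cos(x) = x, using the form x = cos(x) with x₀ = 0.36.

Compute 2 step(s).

Equation: cos(x) = x
Fixed-point form: x = cos(x)
x₀ = 0.36

x_1 = g(0.360000) = 0.935897
x_2 = g(0.935897) = 0.593097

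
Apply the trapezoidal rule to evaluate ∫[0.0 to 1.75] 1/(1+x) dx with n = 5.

f(x) = 1/(1+x)
a = 0.0, b = 1.75, n = 5
h = (b - a)/n = 0.350000

Trapezoidal rule: (h/2)[f(x₀) + 2f(x₁) + 2f(x₂) + ... + f(xₙ)]

x_0 = 0.0000, f(x_0) = 1.000000, coefficient = 1
x_1 = 0.3500, f(x_1) = 0.740741, coefficient = 2
x_2 = 0.7000, f(x_2) = 0.588235, coefficient = 2
x_3 = 1.0500, f(x_3) = 0.487805, coefficient = 2
x_4 = 1.4000, f(x_4) = 0.416667, coefficient = 2
x_5 = 1.7500, f(x_5) = 0.363636, coefficient = 1

I ≈ (0.350000/2) × 5.830532 = 1.020343
Exact value: 1.011601
Error: 0.008742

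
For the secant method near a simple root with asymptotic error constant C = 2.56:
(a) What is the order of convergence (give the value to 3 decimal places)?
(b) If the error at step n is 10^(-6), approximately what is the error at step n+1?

(a) Secant method has superlinear convergence with order φ = (1+√5)/2 ≈ 1.618.
    This means |e_{n+1}| ≈ C|e_n|^1.618.

(b) With |e_n| = 10^(-6) and C = 2.56:
    |e_{n+1}| ≈ 2.56 × (10^(-6))^1.618 = 2.56 × 10^(-9.71)

(a) ≈ 1.618 (golden ratio); (b) |e_{n+1}| ≈ 5.012e-10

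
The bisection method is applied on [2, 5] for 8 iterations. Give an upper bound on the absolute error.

Bisection error bound: |error| ≤ (b-a)/2^n
|error| ≤ (5 - 2)/2^8 = 3/2^8
|error| ≤ 0.0117187500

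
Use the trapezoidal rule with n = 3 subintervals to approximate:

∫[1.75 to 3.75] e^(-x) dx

f(x) = e^(-x)
a = 1.75, b = 3.75, n = 3
h = (b - a)/n = 0.666667

Trapezoidal rule: (h/2)[f(x₀) + 2f(x₁) + 2f(x₂) + ... + f(xₙ)]

x_0 = 1.7500, f(x_0) = 0.173774, coefficient = 1
x_1 = 2.4167, f(x_1) = 0.089219, coefficient = 2
x_2 = 3.0833, f(x_2) = 0.045806, coefficient = 2
x_3 = 3.7500, f(x_3) = 0.023518, coefficient = 1

I ≈ (0.666667/2) × 0.467341 = 0.155780
Exact value: 0.150256
Error: 0.005524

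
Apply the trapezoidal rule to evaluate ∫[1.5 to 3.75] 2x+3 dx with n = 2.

f(x) = 2x+3
a = 1.5, b = 3.75, n = 2
h = (b - a)/n = 1.125000

Trapezoidal rule: (h/2)[f(x₀) + 2f(x₁) + 2f(x₂) + ... + f(xₙ)]

x_0 = 1.5000, f(x_0) = 6.000000, coefficient = 1
x_1 = 2.6250, f(x_1) = 8.250000, coefficient = 2
x_2 = 3.7500, f(x_2) = 10.500000, coefficient = 1

I ≈ (1.125000/2) × 33.000000 = 18.562500
Exact value: 18.562500
Error: 0.000000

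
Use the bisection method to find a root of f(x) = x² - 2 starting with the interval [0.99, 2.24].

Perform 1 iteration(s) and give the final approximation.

f(x) = x² - 2
Initial interval: [0.99, 2.24]

Iteration 1:
  c_1 = (0.990000 + 2.240000)/2 = 1.615000
  f(c_1) = f(1.615000) = 0.608225
  f(a) × f(c) < 0, new interval: [0.990000, 1.615000]

After 1 iteration(s), the approximation is c_1 = 1.615000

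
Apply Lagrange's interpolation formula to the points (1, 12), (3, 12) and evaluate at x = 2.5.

Lagrange interpolation formula:
P(x) = Σ yᵢ × Lᵢ(x)
where Lᵢ(x) = Π_{j≠i} (x - xⱼ)/(xᵢ - xⱼ)

L_0(2.5) = (2.5 - 3)/(1 - 3) = 0.250000
L_1(2.5) = (2.5 - 1)/(3 - 1) = 0.750000

P(2.5) = 12×L_0(2.5) + 12×L_1(2.5)
P(2.5) = 12.000000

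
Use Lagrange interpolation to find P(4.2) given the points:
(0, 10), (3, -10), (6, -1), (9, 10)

Lagrange interpolation formula:
P(x) = Σ yᵢ × Lᵢ(x)
where Lᵢ(x) = Π_{j≠i} (x - xⱼ)/(xᵢ - xⱼ)

L_0(4.2) = (4.2 - 3)/(0 - 3) × (4.2 - 6)/(0 - 6) × (4.2 - 9)/(0 - 9) = -0.064000
L_1(4.2) = (4.2 - 0)/(3 - 0) × (4.2 - 6)/(3 - 6) × (4.2 - 9)/(3 - 9) = 0.672000
L_2(4.2) = (4.2 - 0)/(6 - 0) × (4.2 - 3)/(6 - 3) × (4.2 - 9)/(6 - 9) = 0.448000
L_3(4.2) = (4.2 - 0)/(9 - 0) × (4.2 - 3)/(9 - 3) × (4.2 - 6)/(9 - 6) = -0.056000

P(4.2) = 10×L_0(4.2) + (-10)×L_1(4.2) + (-1)×L_2(4.2) + 10×L_3(4.2)
P(4.2) = -8.368000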